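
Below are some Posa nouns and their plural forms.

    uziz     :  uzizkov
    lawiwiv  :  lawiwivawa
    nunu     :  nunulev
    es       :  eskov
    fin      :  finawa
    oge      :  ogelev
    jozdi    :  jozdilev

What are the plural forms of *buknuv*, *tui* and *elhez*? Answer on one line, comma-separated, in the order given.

Looking at the final sound of each stem: -kov when the stem ends in a sibilant (*uziz*, *es*); -awa when the stem ends in a non-sibilant consonant (*lawiwiv*, *fin*); -lev when the stem ends in a vowel (*nunu*, *oge*, *jozdi*).
The final sound of *buknuv* is /v/, which is a non-sibilant consonant, so the suffix is -awa, giving *buknuvawa*.
Since the final sound of *tui* is /i/ (a vowel), it takes -lev, giving *tuilev*.
*elhez*: final sound = /z/, a sibilant → -kov → *elhezkov*.

buknuvawa, tuilev, elhezkov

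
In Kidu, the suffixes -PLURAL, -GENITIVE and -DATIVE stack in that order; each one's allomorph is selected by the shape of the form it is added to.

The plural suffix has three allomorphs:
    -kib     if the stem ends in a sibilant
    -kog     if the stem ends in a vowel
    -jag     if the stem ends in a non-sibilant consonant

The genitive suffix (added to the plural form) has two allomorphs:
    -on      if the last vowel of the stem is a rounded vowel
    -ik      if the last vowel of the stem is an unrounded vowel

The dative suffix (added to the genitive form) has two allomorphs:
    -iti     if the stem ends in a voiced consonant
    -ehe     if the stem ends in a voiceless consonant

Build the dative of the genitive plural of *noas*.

Since the final sound of *noas* is /s/ (a sibilant), it takes -kib, giving *noaskib*.
Since the last vowel of the plural form *noaskib* is /i/ (an unrounded vowel), it takes -ik, giving *noaskibik*.
The final consonant of the genitive form *noaskibik* is /k/, which is voiceless, so the dative suffix is -ehe, giving *noaskibikehe*.

noaskibikehe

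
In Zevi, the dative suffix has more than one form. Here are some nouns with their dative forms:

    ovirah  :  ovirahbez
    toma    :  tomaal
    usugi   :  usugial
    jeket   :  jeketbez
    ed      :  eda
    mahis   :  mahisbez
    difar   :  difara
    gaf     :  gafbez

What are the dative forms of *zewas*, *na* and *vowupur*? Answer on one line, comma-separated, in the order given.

zewasbez, naal, vowupura

The pattern is voicing of the final sound: -bez when the stem ends in a voiceless consonant (*ovirah*, *jeket*, *mahis*, *gaf*); -a when the stem ends in a voiced consonant (*ed*, *difar*); -al when the stem ends in a vowel (*toma*, *usugi*).
*zewas*: final sound = /s/, a voiceless consonant → -bez → *zewasbez*.
Since the final sound of *na* is /a/ (a vowel), it takes -al, giving *naal*.
The final sound of *vowupur* is /r/, which is a voiced consonant, so the suffix is -a, giving *vowupura*.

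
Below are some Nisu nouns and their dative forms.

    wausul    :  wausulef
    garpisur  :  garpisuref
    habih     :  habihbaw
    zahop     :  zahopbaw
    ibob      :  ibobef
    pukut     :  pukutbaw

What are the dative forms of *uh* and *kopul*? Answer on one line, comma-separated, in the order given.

uhbaw, kopulef

The pattern is voicing of the final consonant: -baw when the stem ends in a voiceless consonant (*habih*, *zahop*, *pukut*); -ef when the stem ends in a voiced consonant (*wausul*, *garpisur*, *ibob*).
*uh* — final consonant /h/ (voiceless) → -baw → *uhbaw*.
*kopul* — final consonant /l/ (voiced) → -ef → *kopulef*.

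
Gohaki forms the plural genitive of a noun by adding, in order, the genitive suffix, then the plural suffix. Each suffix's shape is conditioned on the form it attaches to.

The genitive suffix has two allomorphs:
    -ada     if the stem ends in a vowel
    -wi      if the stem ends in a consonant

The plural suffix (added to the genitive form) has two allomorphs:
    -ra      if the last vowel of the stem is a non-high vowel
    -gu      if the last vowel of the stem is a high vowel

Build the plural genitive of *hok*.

hokwigu

Since the final sound of *hok* is /k/ (a consonant), it takes -wi, giving *hokwi*.
The genitive form *hokwi* — last vowel /i/ (a high vowel) → -gu → *hokwigu*.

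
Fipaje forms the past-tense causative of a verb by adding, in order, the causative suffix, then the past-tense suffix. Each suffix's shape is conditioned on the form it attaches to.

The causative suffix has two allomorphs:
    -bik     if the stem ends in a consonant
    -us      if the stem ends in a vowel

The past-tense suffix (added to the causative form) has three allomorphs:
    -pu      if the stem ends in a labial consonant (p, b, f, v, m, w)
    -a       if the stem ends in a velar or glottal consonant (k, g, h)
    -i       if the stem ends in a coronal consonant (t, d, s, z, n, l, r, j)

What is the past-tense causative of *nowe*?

noweusi

*nowe* — final sound /e/ (a vowel) → -us → *noweus*.
The causative form *noweus*: final consonant = /s/, coronal → -i → *noweusi*.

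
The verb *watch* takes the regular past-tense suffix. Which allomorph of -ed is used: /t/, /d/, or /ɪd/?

/t/

The stem *watch* ends in a voiceless consonant other than /t/.
The -ed suffix is realized as /ɪd/ after /t, d/; as /t/ after other voiceless consonants; and as /d/ after other voiced sounds.
So -ed on *watch* is pronounced /t/.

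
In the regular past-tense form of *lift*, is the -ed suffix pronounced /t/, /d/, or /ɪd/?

/ɪd/

The stem *lift* ends in /t/ or /d/.
The -ed suffix is realized as /ɪd/ after /t, d/; as /t/ after other voiceless consonants; and as /d/ after other voiced sounds.
So -ed on *lift* is pronounced /ɪd/.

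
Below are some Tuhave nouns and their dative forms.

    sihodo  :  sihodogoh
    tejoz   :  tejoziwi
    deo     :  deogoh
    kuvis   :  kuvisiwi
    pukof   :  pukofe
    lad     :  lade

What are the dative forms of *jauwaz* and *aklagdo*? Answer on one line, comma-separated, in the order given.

jauwaziwi, aklagdogoh

The pattern is sibilance of the final sound: -iwi when the stem ends in a sibilant (*tejoz*, *kuvis*); -e when the stem ends in a non-sibilant consonant (*pukof*, *lad*); -goh when the stem ends in a vowel (*sihodo*, *deo*).
*jauwaz*: final sound = /z/, a sibilant → -iwi → *jauwaziwi*.
The final sound of *aklagdo* is /o/, which is a vowel, so the suffix is -goh, giving *aklagdogoh*.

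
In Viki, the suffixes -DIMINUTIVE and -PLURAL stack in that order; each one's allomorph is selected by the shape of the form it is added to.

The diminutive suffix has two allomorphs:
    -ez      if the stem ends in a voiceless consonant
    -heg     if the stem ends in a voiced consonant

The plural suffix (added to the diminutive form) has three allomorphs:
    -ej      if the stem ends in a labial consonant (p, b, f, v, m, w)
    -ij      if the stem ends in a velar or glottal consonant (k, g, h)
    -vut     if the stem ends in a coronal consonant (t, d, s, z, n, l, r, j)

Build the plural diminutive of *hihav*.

*hihav*: final consonant = /v/, voiced → -heg → *hihavheg*.
The diminutive form *hihavheg* — final consonant /g/ (velar/glottal) → -ij → *hihavhegij*.

hihavhegij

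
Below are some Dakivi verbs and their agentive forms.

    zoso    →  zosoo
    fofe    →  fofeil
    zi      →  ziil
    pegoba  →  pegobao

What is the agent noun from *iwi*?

iwiil

The suffix is conditioned by the last vowel: -il when the last vowel of the stem is a front vowel (*fofe*, *zi*); -o when the last vowel of the stem is a back vowel (*zoso*, *pegoba*).
*iwi* — last vowel /i/ (a front vowel) → -il → *iwiil*.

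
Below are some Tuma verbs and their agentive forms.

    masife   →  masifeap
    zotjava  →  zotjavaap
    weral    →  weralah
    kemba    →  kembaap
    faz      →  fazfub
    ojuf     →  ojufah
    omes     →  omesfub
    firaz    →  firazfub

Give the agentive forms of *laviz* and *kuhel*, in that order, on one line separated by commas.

lavizfub, kuhelah

The suffix is conditioned by the final sound: -fub when the stem ends in a sibilant (*faz*, *omes*, *firaz*); -ah when the stem ends in a non-sibilant consonant (*weral*, *ojuf*); -ap when the stem ends in a vowel (*masife*, *zotjava*, *kemba*).
Since the final sound of *laviz* is /z/ (a sibilant), it takes -fub, giving *lavizfub*.
*kuhel* — final sound /l/ (a non-sibilant consonant) → -ah → *kuhelah*.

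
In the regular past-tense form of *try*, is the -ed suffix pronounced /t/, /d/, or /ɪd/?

The stem *try* ends in a voiced sound other than /d/.
The -ed suffix is realized as /ɪd/ after /t, d/; as /t/ after other voiceless consonants; and as /d/ after other voiced sounds.
So -ed on *try* is pronounced /d/.

/d/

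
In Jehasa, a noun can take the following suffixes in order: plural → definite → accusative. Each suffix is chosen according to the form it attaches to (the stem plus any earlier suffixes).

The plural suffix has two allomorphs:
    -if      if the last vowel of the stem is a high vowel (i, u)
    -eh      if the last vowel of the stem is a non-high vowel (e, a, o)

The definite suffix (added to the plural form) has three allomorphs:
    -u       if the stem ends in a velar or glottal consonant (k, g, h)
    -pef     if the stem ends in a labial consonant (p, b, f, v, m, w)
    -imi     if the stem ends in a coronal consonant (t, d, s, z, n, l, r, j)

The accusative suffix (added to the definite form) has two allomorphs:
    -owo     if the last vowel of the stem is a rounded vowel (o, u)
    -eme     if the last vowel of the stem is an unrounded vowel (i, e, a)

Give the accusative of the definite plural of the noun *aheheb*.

ahehebehuowo

The last vowel of *aheheb* is /e/, which is a non-high vowel, so the plural suffix is -eh, giving *ahehebeh*.
The plural form *ahehebeh*: final consonant = /h/, velar/glottal → -u → *ahehebehu*.
The definite form *ahehebehu* — last vowel /u/ (a rounded vowel) → -owo → *ahehebehuowo*.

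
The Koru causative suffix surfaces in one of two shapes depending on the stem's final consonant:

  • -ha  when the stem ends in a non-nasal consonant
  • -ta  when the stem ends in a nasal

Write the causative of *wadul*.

Since the final consonant of *wadul* is /l/ (non-nasal), it takes -ha, giving *wadulha*.

wadulha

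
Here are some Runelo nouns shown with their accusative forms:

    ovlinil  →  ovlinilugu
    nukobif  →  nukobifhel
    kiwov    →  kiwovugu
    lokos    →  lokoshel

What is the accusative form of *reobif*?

reobifhel

The suffix is conditioned by the final consonant: -hel when the stem ends in a voiceless consonant (*nukobif*, *lokos*); -ugu when the stem ends in a voiced consonant (*ovlinil*, *kiwov*).
*reobif* — final consonant /f/ (voiceless) → -hel → *reobifhel*.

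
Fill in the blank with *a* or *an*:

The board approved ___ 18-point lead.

The indefinite article is chosen by the initial *sound* of the following word, not its spelling.
The number *18* is spoken "eighteen", beginning with /ˌeɪˈtiːn/ — a vowel sound.
So the article is *an*: The board approved an 18-point lead.

an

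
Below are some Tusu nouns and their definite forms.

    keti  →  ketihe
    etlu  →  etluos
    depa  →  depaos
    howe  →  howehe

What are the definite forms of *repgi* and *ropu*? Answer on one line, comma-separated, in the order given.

Looking at the last vowel of each stem: -he when the last vowel of the stem is a front vowel (*keti*, *howe*); -os when the last vowel of the stem is a back vowel (*etlu*, *depa*).
*repgi* — last vowel /i/ (a front vowel) → -he → *repgihe*.
*ropu*: last vowel = /u/, a back vowel → -os → *ropuos*.

repgihe, ropuos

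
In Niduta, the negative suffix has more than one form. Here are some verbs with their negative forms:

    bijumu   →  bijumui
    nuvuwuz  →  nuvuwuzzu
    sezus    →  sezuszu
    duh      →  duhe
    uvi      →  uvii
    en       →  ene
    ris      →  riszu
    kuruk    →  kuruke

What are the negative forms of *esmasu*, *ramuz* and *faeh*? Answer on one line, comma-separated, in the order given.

esmasui, ramuzzu, faehe

The pattern is sibilance of the final sound: -zu when the stem ends in a sibilant (*nuvuwuz*, *sezus*, *ris*); -e when the stem ends in a non-sibilant consonant (*duh*, *en*, *kuruk*); -i when the stem ends in a vowel (*bijumu*, *uvi*).
The final sound of *esmasu* is /u/, which is a vowel, so the suffix is -i, giving *esmasui*.
*ramuz* — final sound /z/ (a sibilant) → -zu → *ramuzzu*.
Since the final sound of *faeh* is /h/ (a non-sibilant consonant), it takes -e, giving *faehe*.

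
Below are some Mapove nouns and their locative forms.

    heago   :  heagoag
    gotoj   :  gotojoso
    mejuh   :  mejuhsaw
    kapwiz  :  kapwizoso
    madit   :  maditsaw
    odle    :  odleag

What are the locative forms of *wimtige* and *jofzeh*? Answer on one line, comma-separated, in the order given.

wimtigeag, jofzehsaw

The alternation tracks the final sound of the stem — -saw when the stem ends in a voiceless consonant (*mejuh*, *madit*); -oso when the stem ends in a voiced consonant (*gotoj*, *kapwiz*); -ag when the stem ends in a vowel (*heago*, *odle*).
*wimtige*: final sound = /e/, a vowel → -ag → *wimtigeag*.
*jofzeh* — final sound /h/ (a voiceless consonant) → -saw → *jofzehsaw*.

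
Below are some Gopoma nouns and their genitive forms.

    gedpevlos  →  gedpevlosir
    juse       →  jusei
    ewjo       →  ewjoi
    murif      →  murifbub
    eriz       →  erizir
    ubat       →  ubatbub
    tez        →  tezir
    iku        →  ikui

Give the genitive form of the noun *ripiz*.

ripizir

The pattern is sibilance of the final sound: -ir when the stem ends in a sibilant (*gedpevlos*, *eriz*, *tez*); -bub when the stem ends in a non-sibilant consonant (*murif*, *ubat*); -i when the stem ends in a vowel (*juse*, *ewjo*, *iku*).
The final sound of *ripiz* is /z/, which is a sibilant, so the suffix is -ir, giving *ripizir*.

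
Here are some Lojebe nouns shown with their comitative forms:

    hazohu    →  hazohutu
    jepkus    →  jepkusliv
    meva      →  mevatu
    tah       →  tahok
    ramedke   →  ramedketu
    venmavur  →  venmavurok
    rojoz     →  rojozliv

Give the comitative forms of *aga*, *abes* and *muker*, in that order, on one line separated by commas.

The suffix is conditioned by the final sound: -liv when the stem ends in a sibilant (*jepkus*, *rojoz*); -ok when the stem ends in a non-sibilant consonant (*tah*, *venmavur*); -tu when the stem ends in a vowel (*hazohu*, *meva*, *ramedke*).
*aga* — final sound /a/ (a vowel) → -tu → *agatu*.
The final sound of *abes* is /s/, which is a sibilant, so the suffix is -liv, giving *abesliv*.
*muker* — final sound /r/ (a non-sibilant consonant) → -ok → *mukerok*.

agatu, abesliv, mukerok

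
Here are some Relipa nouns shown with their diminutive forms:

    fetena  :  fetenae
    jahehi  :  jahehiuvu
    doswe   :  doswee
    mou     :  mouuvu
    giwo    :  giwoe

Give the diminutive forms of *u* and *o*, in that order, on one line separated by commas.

The pattern is height harmony: -uvu when the last vowel of the stem is a high vowel (*jahehi*, *mou*); -e when the last vowel of the stem is a non-high vowel (*fetena*, *doswe*, *giwo*).
Since the last vowel of *u* is /u/ (a high vowel), it takes -uvu, giving *uuvu*.
Since the last vowel of *o* is /o/ (a non-high vowel), it takes -e, giving *oe*.

uuvu, oe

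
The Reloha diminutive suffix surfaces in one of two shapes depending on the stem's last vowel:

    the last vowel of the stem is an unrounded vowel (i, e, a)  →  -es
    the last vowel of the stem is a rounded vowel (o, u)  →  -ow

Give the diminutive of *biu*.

biuow

Since the last vowel of *biu* is /u/ (a rounded vowel), it takes -ow, giving *biuow*.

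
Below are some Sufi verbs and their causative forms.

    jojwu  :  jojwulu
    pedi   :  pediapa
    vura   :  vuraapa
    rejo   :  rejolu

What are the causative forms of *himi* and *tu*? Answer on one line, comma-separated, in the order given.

The alternation tracks the last vowel of the stem — -lu when the last vowel of the stem is a rounded vowel (*jojwu*, *rejo*); -apa when the last vowel of the stem is an unrounded vowel (*pedi*, *vura*).
The last vowel of *himi* is /i/, which is an unrounded vowel, so the suffix is -apa, giving *himiapa*.
The last vowel of *tu* is /u/, which is a rounded vowel, so the suffix is -lu, giving *tulu*.

himiapa, tulu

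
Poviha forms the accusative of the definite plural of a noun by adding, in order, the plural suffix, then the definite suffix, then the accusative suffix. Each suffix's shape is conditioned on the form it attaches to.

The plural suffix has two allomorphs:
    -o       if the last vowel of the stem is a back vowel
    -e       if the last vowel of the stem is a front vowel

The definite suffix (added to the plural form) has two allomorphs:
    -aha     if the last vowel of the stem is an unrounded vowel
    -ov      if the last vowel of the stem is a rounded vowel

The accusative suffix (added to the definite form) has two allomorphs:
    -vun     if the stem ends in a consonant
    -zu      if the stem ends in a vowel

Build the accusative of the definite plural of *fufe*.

Since the last vowel of *fufe* is /e/ (a front vowel), it takes -e, giving *fufee*.
The plural form *fufee* — last vowel /e/ (an unrounded vowel) → -aha → *fufeeaha*.
The final sound of the definite form *fufeeaha* is /a/, which is a vowel, so the accusative suffix is -zu, giving *fufeeahazu*.

fufeeahazu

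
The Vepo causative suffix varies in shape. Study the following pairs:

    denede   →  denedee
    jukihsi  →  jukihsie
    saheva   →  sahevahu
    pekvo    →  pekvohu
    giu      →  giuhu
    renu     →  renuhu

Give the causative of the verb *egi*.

The suffix is conditioned by the last vowel: -e when the last vowel of the stem is a front vowel (*denede*, *jukihsi*); -hu when the last vowel of the stem is a back vowel (*saheva*, *pekvo*, *giu*, *renu*).
*egi*: last vowel = /i/, a front vowel → -e → *egie*.

egie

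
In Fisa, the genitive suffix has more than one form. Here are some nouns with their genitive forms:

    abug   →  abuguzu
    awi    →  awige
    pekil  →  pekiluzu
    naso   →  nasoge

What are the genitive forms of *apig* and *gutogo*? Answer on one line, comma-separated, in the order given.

Looking at the final sound of each stem: -uzu when the stem ends in a consonant (*abug*, *pekil*); -ge when the stem ends in a vowel (*awi*, *naso*).
The final sound of *apig* is /g/, which is a consonant, so the suffix is -uzu, giving *apiguzu*.
The final sound of *gutogo* is /o/, which is a vowel, so the suffix is -ge, giving *gutogoge*.

apiguzu, gutogoge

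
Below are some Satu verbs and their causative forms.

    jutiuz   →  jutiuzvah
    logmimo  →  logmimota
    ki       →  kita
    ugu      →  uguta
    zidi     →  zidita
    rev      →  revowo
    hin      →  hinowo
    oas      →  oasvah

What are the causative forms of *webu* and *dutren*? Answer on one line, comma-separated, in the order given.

The pattern is sibilance of the final sound: -vah when the stem ends in a sibilant (*jutiuz*, *oas*); -owo when the stem ends in a non-sibilant consonant (*rev*, *hin*); -ta when the stem ends in a vowel (*logmimo*, *ki*, *ugu*, *zidi*).
*webu* — final sound /u/ (a vowel) → -ta → *webuta*.
Since the final sound of *dutren* is /n/ (a non-sibilant consonant), it takes -owo, giving *dutrenowo*.

webuta, dutrenowo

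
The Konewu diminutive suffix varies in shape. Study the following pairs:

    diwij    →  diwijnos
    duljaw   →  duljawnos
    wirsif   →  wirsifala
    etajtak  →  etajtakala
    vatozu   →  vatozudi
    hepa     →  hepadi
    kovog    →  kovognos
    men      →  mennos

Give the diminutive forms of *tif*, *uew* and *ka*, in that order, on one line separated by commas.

tifala, uewnos, kadi

The suffix is conditioned by the final sound: -ala when the stem ends in a voiceless consonant (*wirsif*, *etajtak*); -nos when the stem ends in a voiced consonant (*diwij*, *duljaw*, *kovog*, *men*); -di when the stem ends in a vowel (*vatozu*, *hepa*).
Since the final sound of *tif* is /f/ (a voiceless consonant), it takes -ala, giving *tifala*.
The final sound of *uew* is /w/, which is a voiced consonant, so the suffix is -nos, giving *uewnos*.
*ka* — final sound /a/ (a vowel) → -di → *kadi*.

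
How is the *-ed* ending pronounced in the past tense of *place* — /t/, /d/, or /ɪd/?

The stem *place* ends in a voiceless consonant other than /t/.
The -ed suffix is realized as /ɪd/ after /t, d/; as /t/ after other voiceless consonants; and as /d/ after other voiced sounds.
So -ed on *place* is pronounced /t/.

/t/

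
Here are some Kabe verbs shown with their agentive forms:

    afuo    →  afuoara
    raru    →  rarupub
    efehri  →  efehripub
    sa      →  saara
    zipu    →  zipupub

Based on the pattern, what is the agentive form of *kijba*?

kijbaara

Looking at the last vowel of each stem: -pub when the last vowel of the stem is a high vowel (*raru*, *efehri*, *zipu*); -ara when the last vowel of the stem is a non-high vowel (*afuo*, *sa*).
The last vowel of *kijba* is /a/, which is a non-high vowel, so the suffix is -ara, giving *kijbaara*.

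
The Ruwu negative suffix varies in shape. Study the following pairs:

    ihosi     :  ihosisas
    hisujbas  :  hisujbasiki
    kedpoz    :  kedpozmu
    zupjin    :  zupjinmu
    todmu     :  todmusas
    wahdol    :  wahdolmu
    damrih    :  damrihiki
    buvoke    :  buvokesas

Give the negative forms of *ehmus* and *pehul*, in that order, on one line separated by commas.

The alternation tracks the final sound of the stem — -iki when the stem ends in a voiceless consonant (*hisujbas*, *damrih*); -mu when the stem ends in a voiced consonant (*kedpoz*, *zupjin*, *wahdol*); -sas when the stem ends in a vowel (*ihosi*, *todmu*, *buvoke*).
*ehmus*: final sound = /s/, a voiceless consonant → -iki → *ehmusiki*.
Since the final sound of *pehul* is /l/ (a voiced consonant), it takes -mu, giving *pehulmu*.

ehmusiki, pehulmu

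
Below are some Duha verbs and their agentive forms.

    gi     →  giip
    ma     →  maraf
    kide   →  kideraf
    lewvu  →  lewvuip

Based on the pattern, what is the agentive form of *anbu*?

Looking at the last vowel of each stem: -ip when the last vowel of the stem is a high vowel (*gi*, *lewvu*); -raf when the last vowel of the stem is a non-high vowel (*ma*, *kide*).
Since the last vowel of *anbu* is /u/ (a high vowel), it takes -ip, giving *anbuip*.

anbuip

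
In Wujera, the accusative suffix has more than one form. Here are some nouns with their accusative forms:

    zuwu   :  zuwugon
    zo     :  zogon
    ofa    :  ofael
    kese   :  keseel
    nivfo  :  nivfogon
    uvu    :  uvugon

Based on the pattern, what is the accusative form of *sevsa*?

sevsael

Looking at the last vowel of each stem: -gon when the last vowel of the stem is a rounded vowel (*zuwu*, *zo*, *nivfo*, *uvu*); -el when the last vowel of the stem is an unrounded vowel (*ofa*, *kese*).
Since the last vowel of *sevsa* is /a/ (an unrounded vowel), it takes -el, giving *sevsael*.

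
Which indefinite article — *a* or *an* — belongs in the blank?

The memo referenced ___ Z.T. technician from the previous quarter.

The indefinite article is chosen by the initial *sound* of the following word, not its spelling.
The initialism *Z.T.* is read letter by letter; the first letter, Z, is pronounced /ziː/, which begins with a consonant sound.
So the article is *a*: The memo referenced a Z.T. technician from the previous quarter.

a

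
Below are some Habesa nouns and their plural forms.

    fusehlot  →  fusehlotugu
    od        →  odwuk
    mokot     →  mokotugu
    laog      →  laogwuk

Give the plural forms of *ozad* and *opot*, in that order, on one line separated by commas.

The suffix is conditioned by the final consonant: -ugu when the stem ends in a voiceless consonant (*fusehlot*, *mokot*); -wuk when the stem ends in a voiced consonant (*od*, *laog*).
The final consonant of *ozad* is /d/, which is voiced, so the suffix is -wuk, giving *ozadwuk*.
Since the final consonant of *opot* is /t/ (voiceless), it takes -ugu, giving *opotugu*.

ozadwuk, opotugu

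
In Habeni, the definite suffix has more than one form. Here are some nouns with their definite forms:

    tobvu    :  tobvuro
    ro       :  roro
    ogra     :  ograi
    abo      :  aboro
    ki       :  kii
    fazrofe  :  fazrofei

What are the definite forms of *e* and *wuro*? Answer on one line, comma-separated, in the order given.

The suffix is conditioned by the last vowel: -ro when the last vowel of the stem is a rounded vowel (*tobvu*, *ro*, *abo*); -i when the last vowel of the stem is an unrounded vowel (*ogra*, *ki*, *fazrofe*).
The last vowel of *e* is /e/, which is an unrounded vowel, so the suffix is -i, giving *ei*.
*wuro* — last vowel /o/ (a rounded vowel) → -ro → *wuroro*.

ei, wuroro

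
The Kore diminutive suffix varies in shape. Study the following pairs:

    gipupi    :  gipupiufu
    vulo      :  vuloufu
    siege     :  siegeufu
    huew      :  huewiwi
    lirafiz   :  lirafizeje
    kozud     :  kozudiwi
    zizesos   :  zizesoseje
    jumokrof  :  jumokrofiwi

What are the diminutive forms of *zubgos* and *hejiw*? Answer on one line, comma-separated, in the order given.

Looking at the final sound of each stem: -eje when the stem ends in a sibilant (*lirafiz*, *zizesos*); -iwi when the stem ends in a non-sibilant consonant (*huew*, *kozud*, *jumokrof*); -ufu when the stem ends in a vowel (*gipupi*, *vulo*, *siege*).
*zubgos*: final sound = /s/, a sibilant → -eje → *zubgoseje*.
*hejiw*: final sound = /w/, a non-sibilant consonant → -iwi → *hejiwiwi*.

zubgoseje, hejiwiwi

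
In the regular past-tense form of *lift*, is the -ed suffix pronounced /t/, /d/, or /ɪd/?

The stem *lift* ends in /t/ or /d/.
The -ed suffix is realized as /ɪd/ after /t, d/; as /t/ after other voiceless consonants; and as /d/ after other voiced sounds.
So -ed on *lift* is pronounced /ɪd/.

/ɪd/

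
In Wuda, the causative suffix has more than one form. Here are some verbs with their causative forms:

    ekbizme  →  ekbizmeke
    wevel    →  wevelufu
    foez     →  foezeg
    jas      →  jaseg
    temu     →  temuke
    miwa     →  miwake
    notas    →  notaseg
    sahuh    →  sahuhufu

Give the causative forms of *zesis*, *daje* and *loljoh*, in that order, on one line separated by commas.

The alternation tracks the final sound of the stem — -eg when the stem ends in a sibilant (*foez*, *jas*, *notas*); -ufu when the stem ends in a non-sibilant consonant (*wevel*, *sahuh*); -ke when the stem ends in a vowel (*ekbizme*, *temu*, *miwa*).
The final sound of *zesis* is /s/, which is a sibilant, so the suffix is -eg, giving *zesiseg*.
Since the final sound of *daje* is /e/ (a vowel), it takes -ke, giving *dajeke*.
The final sound of *loljoh* is /h/, which is a non-sibilant consonant, so the suffix is -ufu, giving *loljohufu*.

zesiseg, dajeke, loljohufu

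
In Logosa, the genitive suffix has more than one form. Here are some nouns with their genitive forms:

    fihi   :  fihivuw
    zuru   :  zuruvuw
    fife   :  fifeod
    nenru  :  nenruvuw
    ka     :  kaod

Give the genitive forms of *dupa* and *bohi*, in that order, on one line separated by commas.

The pattern is height harmony: -vuw when the last vowel of the stem is a high vowel (*fihi*, *zuru*, *nenru*); -od when the last vowel of the stem is a non-high vowel (*fife*, *ka*).
Since the last vowel of *dupa* is /a/ (a non-high vowel), it takes -od, giving *dupaod*.
*bohi* — last vowel /i/ (a high vowel) → -vuw → *bohivuw*.

dupaod, bohivuw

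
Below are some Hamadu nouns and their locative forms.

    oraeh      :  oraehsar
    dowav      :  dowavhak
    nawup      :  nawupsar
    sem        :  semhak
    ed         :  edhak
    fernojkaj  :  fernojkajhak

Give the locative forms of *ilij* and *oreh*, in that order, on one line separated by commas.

The alternation tracks the final consonant of the stem — -sar when the stem ends in a voiceless consonant (*oraeh*, *nawup*); -hak when the stem ends in a voiced consonant (*dowav*, *sem*, *ed*, *fernojkaj*).
*ilij*: final consonant = /j/, voiced → -hak → *ilijhak*.
*oreh* — final consonant /h/ (voiceless) → -sar → *orehsar*.

ilijhak, orehsar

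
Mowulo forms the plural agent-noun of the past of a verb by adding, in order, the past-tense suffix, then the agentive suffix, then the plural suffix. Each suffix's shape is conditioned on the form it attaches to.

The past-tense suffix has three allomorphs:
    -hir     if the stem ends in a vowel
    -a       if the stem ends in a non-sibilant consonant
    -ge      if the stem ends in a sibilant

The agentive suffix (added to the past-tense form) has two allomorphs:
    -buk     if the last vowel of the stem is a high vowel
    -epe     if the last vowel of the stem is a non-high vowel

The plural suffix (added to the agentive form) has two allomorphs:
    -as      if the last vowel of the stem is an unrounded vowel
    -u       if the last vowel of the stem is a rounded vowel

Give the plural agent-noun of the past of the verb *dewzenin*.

dewzeninaepeas

Since the final sound of *dewzenin* is /n/ (a non-sibilant consonant), it takes -a, giving *dewzenina*.
The past-tense form *dewzenina*: last vowel = /a/, a non-high vowel → -epe → *dewzeninaepe*.
Since the last vowel of the agentive form *dewzeninaepe* is /e/ (an unrounded vowel), it takes -as, giving *dewzeninaepeas*.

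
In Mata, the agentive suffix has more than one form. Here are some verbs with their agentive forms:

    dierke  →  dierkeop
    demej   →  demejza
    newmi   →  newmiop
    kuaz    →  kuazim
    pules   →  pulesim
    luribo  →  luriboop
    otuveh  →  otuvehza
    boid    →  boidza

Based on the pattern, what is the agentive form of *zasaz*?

The pattern is sibilance of the final sound: -im when the stem ends in a sibilant (*kuaz*, *pules*); -za when the stem ends in a non-sibilant consonant (*demej*, *otuveh*, *boid*); -op when the stem ends in a vowel (*dierke*, *newmi*, *luribo*).
*zasaz*: final sound = /z/, a sibilant → -im → *zasazim*.

zasazim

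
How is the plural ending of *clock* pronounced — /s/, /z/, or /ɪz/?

/s/

The stem *clock* ends in a voiceless non-sibilant consonant.
The plural suffix surfaces as /ɪz/ after sibilants, /s/ after other voiceless consonants, and /z/ after other voiced sounds.
So the plural -s on *clock* is pronounced /s/.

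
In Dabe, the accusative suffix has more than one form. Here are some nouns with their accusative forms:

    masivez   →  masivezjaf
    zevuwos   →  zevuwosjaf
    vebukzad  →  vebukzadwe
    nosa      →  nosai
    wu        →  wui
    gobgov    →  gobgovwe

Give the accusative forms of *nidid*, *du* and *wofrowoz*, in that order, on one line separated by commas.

nididwe, dui, wofrowozjaf

Looking at the final sound of each stem: -jaf when the stem ends in a sibilant (*masivez*, *zevuwos*); -we when the stem ends in a non-sibilant consonant (*vebukzad*, *gobgov*); -i when the stem ends in a vowel (*nosa*, *wu*).
Since the final sound of *nidid* is /d/ (a non-sibilant consonant), it takes -we, giving *nididwe*.
The final sound of *du* is /u/, which is a vowel, so the suffix is -i, giving *dui*.
Since the final sound of *wofrowoz* is /z/ (a sibilant), it takes -jaf, giving *wofrowozjaf*.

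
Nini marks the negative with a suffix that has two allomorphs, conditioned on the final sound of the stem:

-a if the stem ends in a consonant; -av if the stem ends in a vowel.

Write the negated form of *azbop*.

azbopa

*azbop* — final sound /p/ (a consonant) → -a → *azbopa*.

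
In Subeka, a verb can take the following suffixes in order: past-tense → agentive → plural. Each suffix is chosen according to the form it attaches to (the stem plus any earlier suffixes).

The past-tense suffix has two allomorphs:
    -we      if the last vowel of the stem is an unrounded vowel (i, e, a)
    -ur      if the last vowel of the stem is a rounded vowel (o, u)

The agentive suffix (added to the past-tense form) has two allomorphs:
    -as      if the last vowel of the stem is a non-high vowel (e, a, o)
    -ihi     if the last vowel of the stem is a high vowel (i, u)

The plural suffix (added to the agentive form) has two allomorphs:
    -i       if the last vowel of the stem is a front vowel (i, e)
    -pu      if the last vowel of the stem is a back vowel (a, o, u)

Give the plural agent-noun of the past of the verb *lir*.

Since the last vowel of *lir* is /i/ (an unrounded vowel), it takes -we, giving *lirwe*.
Since the last vowel of the past-tense form *lirwe* is /e/ (a non-high vowel), it takes -as, giving *lirweas*.
The agentive form *lirweas* — last vowel /a/ (a back vowel) → -pu → *lirweaspu*.

lirweaspu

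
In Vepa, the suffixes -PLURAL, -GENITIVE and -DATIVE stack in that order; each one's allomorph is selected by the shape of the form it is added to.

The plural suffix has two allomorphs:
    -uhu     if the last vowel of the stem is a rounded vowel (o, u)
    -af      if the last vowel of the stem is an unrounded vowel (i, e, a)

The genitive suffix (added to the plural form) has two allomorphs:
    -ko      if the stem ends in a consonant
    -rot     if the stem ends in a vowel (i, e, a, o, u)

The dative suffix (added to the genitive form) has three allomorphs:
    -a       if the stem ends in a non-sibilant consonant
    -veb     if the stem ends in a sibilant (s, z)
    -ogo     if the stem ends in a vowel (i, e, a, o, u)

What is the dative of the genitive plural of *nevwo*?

*nevwo* — last vowel /o/ (a rounded vowel) → -uhu → *nevwouhu*.
The plural form *nevwouhu* — final sound /u/ (a vowel) → -rot → *nevwouhurot*.
Since the final sound of the genitive form *nevwouhurot* is /t/ (a non-sibilant consonant), it takes -a, giving *nevwouhurota*.

nevwouhurota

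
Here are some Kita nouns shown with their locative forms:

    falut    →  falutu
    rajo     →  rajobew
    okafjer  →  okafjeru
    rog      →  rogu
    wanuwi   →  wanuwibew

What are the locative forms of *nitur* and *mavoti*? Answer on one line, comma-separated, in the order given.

nituru, mavotibew

The pattern is consonant vs. vowel: -u when the stem ends in a consonant (*falut*, *okafjer*, *rog*); -bew when the stem ends in a vowel (*rajo*, *wanuwi*).
Since the final sound of *nitur* is /r/ (a consonant), it takes -u, giving *nituru*.
The final sound of *mavoti* is /i/, which is a vowel, so the suffix is -bew, giving *mavotibew*.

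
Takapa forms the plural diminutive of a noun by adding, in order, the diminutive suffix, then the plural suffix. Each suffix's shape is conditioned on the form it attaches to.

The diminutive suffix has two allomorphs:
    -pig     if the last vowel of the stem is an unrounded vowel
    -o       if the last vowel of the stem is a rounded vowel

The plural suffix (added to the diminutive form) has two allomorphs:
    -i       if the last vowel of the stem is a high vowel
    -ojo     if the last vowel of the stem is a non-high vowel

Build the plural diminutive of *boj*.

bojoojo

*boj*: last vowel = /o/, a rounded vowel → -o → *bojo*.
The last vowel of the diminutive form *bojo* is /o/, which is a non-high vowel, so the plural suffix is -ojo, giving *bojoojo*.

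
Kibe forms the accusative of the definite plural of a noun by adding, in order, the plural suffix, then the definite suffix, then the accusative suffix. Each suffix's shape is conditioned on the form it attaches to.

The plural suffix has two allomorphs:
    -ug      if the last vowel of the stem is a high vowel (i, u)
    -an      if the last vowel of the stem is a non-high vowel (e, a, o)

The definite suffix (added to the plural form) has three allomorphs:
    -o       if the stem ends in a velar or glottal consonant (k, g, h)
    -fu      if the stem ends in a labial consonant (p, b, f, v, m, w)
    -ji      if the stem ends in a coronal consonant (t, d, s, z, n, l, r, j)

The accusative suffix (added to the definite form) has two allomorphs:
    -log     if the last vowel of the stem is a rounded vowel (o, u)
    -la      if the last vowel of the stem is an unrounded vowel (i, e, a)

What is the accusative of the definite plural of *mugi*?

*mugi*: last vowel = /i/, a high vowel → -ug → *mugiug*.
The plural form *mugiug* — final consonant /g/ (velar/glottal) → -o → *mugiugo*.
The definite form *mugiugo* — last vowel /o/ (a rounded vowel) → -log → *mugiugolog*.

mugiugolog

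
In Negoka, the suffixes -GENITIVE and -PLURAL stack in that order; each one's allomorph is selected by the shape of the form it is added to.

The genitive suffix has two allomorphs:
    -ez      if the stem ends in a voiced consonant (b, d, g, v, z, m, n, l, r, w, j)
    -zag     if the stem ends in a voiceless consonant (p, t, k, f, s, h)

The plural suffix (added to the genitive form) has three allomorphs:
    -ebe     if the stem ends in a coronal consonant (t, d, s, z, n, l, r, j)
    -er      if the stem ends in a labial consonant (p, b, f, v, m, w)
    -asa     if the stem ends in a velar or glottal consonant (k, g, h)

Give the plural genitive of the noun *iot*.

Since the final consonant of *iot* is /t/ (voiceless), it takes -zag, giving *iotzag*.
The genitive form *iotzag*: final consonant = /g/, velar/glottal → -asa → *iotzagasa*.

iotzagasa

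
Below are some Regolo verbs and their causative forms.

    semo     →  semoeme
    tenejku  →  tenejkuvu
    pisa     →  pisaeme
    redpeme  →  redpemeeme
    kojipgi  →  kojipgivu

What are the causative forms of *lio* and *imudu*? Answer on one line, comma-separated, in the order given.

Looking at the last vowel of each stem: -vu when the last vowel of the stem is a high vowel (*tenejku*, *kojipgi*); -eme when the last vowel of the stem is a non-high vowel (*semo*, *pisa*, *redpeme*).
*lio*: last vowel = /o/, a non-high vowel → -eme → *lioeme*.
*imudu*: last vowel = /u/, a high vowel → -vu → *imuduvu*.

lioeme, imuduvu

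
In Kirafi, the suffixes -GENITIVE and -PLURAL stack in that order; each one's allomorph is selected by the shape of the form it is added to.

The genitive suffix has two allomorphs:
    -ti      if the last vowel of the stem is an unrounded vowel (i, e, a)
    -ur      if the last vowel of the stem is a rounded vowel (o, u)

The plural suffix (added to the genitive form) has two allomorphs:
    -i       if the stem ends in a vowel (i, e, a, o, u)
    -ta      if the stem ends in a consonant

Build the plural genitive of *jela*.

Since the last vowel of *jela* is /a/ (an unrounded vowel), it takes -ti, giving *jelati*.
The genitive form *jelati*: final sound = /i/, a vowel → -i → *jelatii*.

jelatii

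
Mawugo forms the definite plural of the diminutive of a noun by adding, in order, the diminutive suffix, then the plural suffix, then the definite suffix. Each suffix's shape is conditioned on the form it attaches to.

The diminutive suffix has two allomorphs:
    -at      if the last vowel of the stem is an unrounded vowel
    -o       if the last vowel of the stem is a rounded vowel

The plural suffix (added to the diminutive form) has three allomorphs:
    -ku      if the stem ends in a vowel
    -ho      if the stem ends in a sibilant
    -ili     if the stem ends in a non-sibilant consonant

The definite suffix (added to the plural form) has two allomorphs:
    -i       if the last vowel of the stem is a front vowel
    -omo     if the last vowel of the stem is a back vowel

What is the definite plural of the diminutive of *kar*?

karatilii

Since the last vowel of *kar* is /a/ (an unrounded vowel), it takes -at, giving *karat*.
The final sound of the diminutive form *karat* is /t/, which is a non-sibilant consonant, so the plural suffix is -ili, giving *karatili*.
The plural form *karatili* — last vowel /i/ (a front vowel) → -i → *karatilii*.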